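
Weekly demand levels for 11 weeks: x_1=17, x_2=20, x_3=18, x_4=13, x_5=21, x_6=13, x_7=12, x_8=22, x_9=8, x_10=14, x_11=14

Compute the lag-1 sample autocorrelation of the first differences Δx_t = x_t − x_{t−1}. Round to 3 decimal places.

-0.658

First differences Δx: 3, -2, -5, 8, -8, -1, 10, -14, 6, 0
Mean of differences = -0.3000
Numerator Σ(Δx_t−Δx̄)(Δx_{t+1}−Δx̄) = -327.8900
Denominator Σ(Δx_t−Δx̄)² = 498.1000
r_1(Δx) = -327.8900 / 498.1000 = -0.658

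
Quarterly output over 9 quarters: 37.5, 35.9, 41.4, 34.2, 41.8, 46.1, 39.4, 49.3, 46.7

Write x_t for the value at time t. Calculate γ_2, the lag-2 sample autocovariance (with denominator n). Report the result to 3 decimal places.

Mean x̄ = (37.5 + 35.9 + 41.4 + 34.2 + 41.8 + 46.1 + 39.4 + 49.3 + 46.7)/9 = 41.3667
Σ_{t=1}^{7}(x_t−x̄)(x_{t+2}−x̄) = 31.3511
γ_2 = 31.3511 / 9 = 3.483

3.483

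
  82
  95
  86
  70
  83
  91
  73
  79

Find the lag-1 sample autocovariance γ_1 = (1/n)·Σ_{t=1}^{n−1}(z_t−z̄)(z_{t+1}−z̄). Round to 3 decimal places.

Mean z̄ = (82 + 95 + 86 + 70 + 83 + 91 + 73 + 79)/8 = 82.3750
Deviations: -0.3750, 12.6250, 3.6250, -12.3750, 0.6250, 8.6250, -9.3750, -3.3750
Σ_{t=1}^{7}(z_t−z̄)(z_{t+1}−z̄) = -55.3906
γ_1 = -55.3906 / 8 = -6.924

-6.924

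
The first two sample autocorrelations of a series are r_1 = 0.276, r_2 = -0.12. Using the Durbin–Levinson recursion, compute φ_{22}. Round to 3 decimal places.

φ_{22} = (r_2 − r_1²) / (1 − r_1²)
r_1² = (0.276)² = 0.076176
Numerator = -0.12 − 0.0762 = -0.1962; denominator = 1 − 0.0762 = 0.9238
φ_{22} = -0.1962 / 0.9238 = -0.212

-0.212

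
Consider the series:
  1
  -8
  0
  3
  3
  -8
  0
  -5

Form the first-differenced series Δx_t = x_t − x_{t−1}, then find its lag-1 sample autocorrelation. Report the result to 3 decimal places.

-0.473

First differences Δx: -9, 8, 3, 0, -11, 8, -5
Mean of differences = -0.8571
Numerator Σ(Δx_t−Δx̄)(Δx_{t+1}−Δx̄) = -169.8776
Denominator Σ(Δx_t−Δx̄)² = 358.8571
r_1(Δx) = -169.8776 / 358.8571 = -0.473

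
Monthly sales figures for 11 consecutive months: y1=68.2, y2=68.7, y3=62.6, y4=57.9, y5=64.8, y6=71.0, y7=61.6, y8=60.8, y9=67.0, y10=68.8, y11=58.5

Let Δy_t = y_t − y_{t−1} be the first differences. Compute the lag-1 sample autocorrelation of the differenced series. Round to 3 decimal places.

First differences Δy: 0.5, -6.1, -4.7, 6.9, 6.2, -9.4, -0.8, 6.2, 1.8, -10.3
Mean of differences = -0.9700
Numerator Σ(Δy_t−Δȳ)(Δy_{t+1}−Δȳ) = -27.9739
Denominator Σ(Δy_t−Δȳ)² = 372.9610
r_1(Δy) = -27.9739 / 372.9610 = -0.075

-0.075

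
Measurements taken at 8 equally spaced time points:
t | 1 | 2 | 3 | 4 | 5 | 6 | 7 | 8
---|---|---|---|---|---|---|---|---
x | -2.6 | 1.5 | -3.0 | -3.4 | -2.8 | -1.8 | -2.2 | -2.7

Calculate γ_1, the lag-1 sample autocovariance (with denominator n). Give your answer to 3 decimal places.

Mean x̄ = (-2.6 + 1.5 − 3.0 − 3.4 − 2.8 − 1.8 − 2.2 − 2.7)/8 = -2.1250
Deviations: -0.4750, 3.6250, -0.8750, -1.2750, -0.6750, 0.3250, -0.0750, -0.5750
Σ_{t=1}^{7}(x_t−x̄)(x_{t+1}−x̄) = -3.1181
γ_1 = -3.1181 / 8 = -0.390

-0.390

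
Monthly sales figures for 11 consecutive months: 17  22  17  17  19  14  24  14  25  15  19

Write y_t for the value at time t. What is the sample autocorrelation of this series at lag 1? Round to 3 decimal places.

-0.791

Mean ȳ = (17 + 22 + 17 + 17 + 19 + 14 + 24 + 14 + 25 + 15 + 19)/11 = 18.4545
Numerator Σ_{t=1}^{10}(y_t−ȳ)(y_{t+1}−ȳ) = -114.4793
Denominator Σ(y_t−ȳ)² = 144.7273
r_1 = -114.4793 / 144.7273 = -0.791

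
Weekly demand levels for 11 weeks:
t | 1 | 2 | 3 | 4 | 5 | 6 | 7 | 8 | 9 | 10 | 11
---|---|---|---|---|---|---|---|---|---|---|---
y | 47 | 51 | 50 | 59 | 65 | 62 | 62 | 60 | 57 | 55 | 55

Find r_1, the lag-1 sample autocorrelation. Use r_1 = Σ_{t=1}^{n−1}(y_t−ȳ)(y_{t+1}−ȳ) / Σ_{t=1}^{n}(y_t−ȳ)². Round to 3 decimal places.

0.599

Mean ȳ = (47 + 51 + 50 + 59 + 65 + 62 + 62 + 60 + 57 + 55 + 55)/11 = 56.6364
Numerator Σ_{t=1}^{10}(y_t−ȳ)(y_{t+1}−ȳ) = 190.7769
Denominator Σ(y_t−ȳ)² = 318.5455
r_1 = 190.7769 / 318.5455 = 0.599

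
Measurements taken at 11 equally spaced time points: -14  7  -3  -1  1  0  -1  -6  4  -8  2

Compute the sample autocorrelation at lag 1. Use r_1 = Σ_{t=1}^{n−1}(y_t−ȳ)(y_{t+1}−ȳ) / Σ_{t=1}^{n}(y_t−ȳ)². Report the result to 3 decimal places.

-0.575

Mean ȳ = (-14 + 7 − 3 − 1 + 1 + 0 − 1 − 6 + 4 − 8 + 2)/11 = -1.7273
Numerator Σ_{t=1}^{10}(y_t−ȳ)(y_{t+1}−ȳ) = -198.0744
Denominator Σ(y_t−ȳ)² = 344.1818
r_1 = -198.0744 / 344.1818 = -0.575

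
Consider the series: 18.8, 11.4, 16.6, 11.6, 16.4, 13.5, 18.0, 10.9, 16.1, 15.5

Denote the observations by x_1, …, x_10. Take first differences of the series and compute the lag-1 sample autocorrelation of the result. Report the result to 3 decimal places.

-0.791

First differences Δx: -7.4, 5.2, -5.0, 4.8, -2.9, 4.5, -7.1, 5.2, -0.6
Mean of differences = -0.3667
Numerator Σ(Δx_t−Δx̄)(Δx_{t+1}−Δx̄) = -185.8511
Denominator Σ(Δx_t−Δx̄)² = 235.1000
r_1(Δx) = -185.8511 / 235.1000 = -0.791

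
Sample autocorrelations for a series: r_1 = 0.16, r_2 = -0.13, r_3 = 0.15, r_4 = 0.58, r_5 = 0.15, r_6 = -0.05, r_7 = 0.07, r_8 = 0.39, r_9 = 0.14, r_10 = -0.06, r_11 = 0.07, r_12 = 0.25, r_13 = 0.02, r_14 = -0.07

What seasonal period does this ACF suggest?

The largest autocorrelation is r_4 = 0.58, with weaker echoes at lags 8 (0.39) and 12 (0.25); the remaining lags stay at or below 0.16.
The dominant spike at lag 4 indicates a seasonal period of 4.

4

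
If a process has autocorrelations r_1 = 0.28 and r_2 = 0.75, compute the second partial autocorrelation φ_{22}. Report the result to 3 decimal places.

0.729

φ_{22} = (r_2 − r_1²) / (1 − r_1²)
r_1² = (0.28)² = 0.0784
Numerator = 0.75 − 0.0784 = 0.6716; denominator = 1 − 0.0784 = 0.9216
φ_{22} = 0.6716 / 0.9216 = 0.729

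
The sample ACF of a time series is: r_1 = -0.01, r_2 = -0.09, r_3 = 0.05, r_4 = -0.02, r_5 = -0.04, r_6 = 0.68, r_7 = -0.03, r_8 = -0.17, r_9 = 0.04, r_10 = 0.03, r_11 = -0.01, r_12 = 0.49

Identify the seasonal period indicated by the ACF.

The largest autocorrelation is r_6 = 0.68, with a weaker echo at lag 12 (0.49); the remaining lags stay at or below 0.05.
The dominant spike at lag 6 indicates a seasonal period of 6.

6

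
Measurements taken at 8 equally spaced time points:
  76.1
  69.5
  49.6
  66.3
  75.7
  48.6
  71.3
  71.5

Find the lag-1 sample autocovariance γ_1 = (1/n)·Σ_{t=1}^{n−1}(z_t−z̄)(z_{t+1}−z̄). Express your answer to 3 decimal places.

Mean z̄ = (76.1 + 69.5 + 49.6 + 66.3 + 75.7 + 48.6 + 71.3 + 71.5)/8 = 66.0750
Σ_{t=1}^{7}(z_t−z̄)(z_{t+1}−z̄) = -254.7906
γ_1 = -254.7906 / 8 = -31.849

-31.849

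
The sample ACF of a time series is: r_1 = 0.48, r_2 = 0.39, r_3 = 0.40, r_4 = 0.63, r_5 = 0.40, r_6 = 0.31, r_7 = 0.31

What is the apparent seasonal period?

The largest autocorrelation is r_4 = 0.63; the remaining lags stay at or below 0.48. The elevated value at lag 1 (0.48), dropping to 0.39 at lag 2, reflects decaying short-term dependence rather than seasonality.
The dominant spike at lag 4 indicates a seasonal period of 4.

4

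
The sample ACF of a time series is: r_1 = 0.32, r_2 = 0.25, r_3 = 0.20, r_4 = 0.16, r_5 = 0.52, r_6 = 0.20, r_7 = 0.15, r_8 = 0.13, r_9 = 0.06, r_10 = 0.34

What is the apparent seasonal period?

5

The largest autocorrelation is r_5 = 0.52, with a weaker echo at lag 10 (0.34); the remaining lags stay at or below 0.32. The elevated value at lag 1 (0.32), dropping to 0.25 at lag 2, reflects decaying short-term dependence rather than seasonality.
The dominant spike at lag 5 indicates a seasonal period of 5.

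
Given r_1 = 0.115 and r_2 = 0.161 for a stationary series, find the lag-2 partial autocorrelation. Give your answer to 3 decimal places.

φ_{22} = (r_2 − r_1²) / (1 − r_1²)
r_1² = (0.115)² = 0.013225
Numerator = 0.161 − 0.0132 = 0.1478; denominator = 1 − 0.0132 = 0.9868
φ_{22} = 0.1478 / 0.9868 = 0.150

0.150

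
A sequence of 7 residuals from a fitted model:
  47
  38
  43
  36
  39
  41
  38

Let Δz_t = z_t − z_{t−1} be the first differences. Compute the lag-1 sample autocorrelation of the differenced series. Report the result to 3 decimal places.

First differences Δz: -9, 5, -7, 3, 2, -3
Mean of differences = -1.5000
Numerator Σ(Δz_t−Δz̄)(Δz_{t+1}−Δz̄) = -98.7500
Denominator Σ(Δz_t−Δz̄)² = 163.5000
r_1(Δz) = -98.7500 / 163.5000 = -0.604

-0.604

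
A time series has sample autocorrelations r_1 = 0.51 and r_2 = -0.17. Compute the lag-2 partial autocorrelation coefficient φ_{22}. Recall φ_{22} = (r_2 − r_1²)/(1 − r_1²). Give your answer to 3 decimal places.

-0.581

φ_{22} = (r_2 − r_1²) / (1 − r_1²)
r_1² = (0.51)² = 0.2601
Numerator = -0.17 − 0.2601 = -0.4301; denominator = 1 − 0.2601 = 0.7399
φ_{22} = -0.4301 / 0.7399 = -0.581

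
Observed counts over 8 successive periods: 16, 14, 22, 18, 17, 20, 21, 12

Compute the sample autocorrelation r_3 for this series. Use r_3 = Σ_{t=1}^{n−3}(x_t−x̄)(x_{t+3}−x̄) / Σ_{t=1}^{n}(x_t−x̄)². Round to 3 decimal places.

0.199

Mean x̄ = (16 + 14 + 22 + 18 + 17 + 20 + 21 + 12)/8 = 17.5000
Deviations from mean: -1.5000, -3.5000, 4.5000, 0.5000, -0.5000, 2.5000, 3.5000, -5.5000
Σ(x_t−x̄)(x_{t+3}−x̄) = (-0.7500) + (1.7500) + (11.2500) + (1.7500) + (2.7500) = 16.7500
Denominator Σ(x_t−x̄)² = 84.0000
r_3 = 16.7500 / 84.0000 = 0.199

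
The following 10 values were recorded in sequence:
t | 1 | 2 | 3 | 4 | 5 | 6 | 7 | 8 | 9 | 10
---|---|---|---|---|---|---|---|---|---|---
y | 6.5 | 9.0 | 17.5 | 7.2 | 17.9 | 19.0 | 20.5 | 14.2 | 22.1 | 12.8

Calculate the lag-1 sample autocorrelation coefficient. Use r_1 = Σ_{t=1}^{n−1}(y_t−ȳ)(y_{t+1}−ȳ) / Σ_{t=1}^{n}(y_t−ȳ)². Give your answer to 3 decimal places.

0.014

Mean ȳ = (6.5 + 9.0 + 17.5 + 7.2 + 17.9 + 19.0 + 20.5 + 14.2 + 22.1 + 12.8)/10 = 14.6700
Numerator Σ_{t=1}^{9}(y_t−ȳ)(y_{t+1}−ȳ) = 4.1131
Denominator Σ(y_t−ȳ)² = 284.8010
r_1 = 4.1131 / 284.8010 = 0.014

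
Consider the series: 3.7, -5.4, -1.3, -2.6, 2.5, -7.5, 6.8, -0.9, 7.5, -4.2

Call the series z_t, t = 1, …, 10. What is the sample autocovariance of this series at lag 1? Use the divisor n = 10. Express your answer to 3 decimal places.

Mean z̄ = (3.7 − 5.4 − 1.3 − 2.6 + 2.5 − 7.5 + 6.8 − 0.9 + 7.5 − 4.2)/10 = -0.1400
Σ_{t=1}^{9}(z_t−z̄)(z_{t+1}−z̄) = -130.3456
γ_1 = -130.3456 / 10 = -13.035

-13.035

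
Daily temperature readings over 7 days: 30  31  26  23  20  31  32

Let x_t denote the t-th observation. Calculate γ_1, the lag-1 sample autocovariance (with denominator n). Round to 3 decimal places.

Mean x̄ = (30 + 31 + 26 + 23 + 20 + 31 + 32)/7 = 27.5714
Σ_{t=1}^{6}(x_t−x̄)(x_{t+1}−x̄) = 33.9592
γ_1 = 33.9592 / 7 = 4.851

4.851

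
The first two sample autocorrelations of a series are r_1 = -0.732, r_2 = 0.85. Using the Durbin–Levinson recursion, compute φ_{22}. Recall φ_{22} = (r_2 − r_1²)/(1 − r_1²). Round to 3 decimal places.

φ_{22} = (r_2 − r_1²) / (1 − r_1²)
r_1² = (-0.732)² = 0.535824
Numerator = 0.85 − 0.5358 = 0.3142; denominator = 1 − 0.5358 = 0.4642
φ_{22} = 0.3142 / 0.4642 = 0.677

0.677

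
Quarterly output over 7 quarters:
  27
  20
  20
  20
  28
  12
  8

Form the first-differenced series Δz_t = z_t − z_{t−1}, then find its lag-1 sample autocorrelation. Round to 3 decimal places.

First differences Δz: -7, 0, 0, 8, -16, -4
Mean of differences = -3.1667
Numerator Σ(Δz_t−Δz̄)(Δz_{t+1}−Δz̄) = -99.3611
Denominator Σ(Δz_t−Δz̄)² = 324.8333
r_1(Δz) = -99.3611 / 324.8333 = -0.306

-0.306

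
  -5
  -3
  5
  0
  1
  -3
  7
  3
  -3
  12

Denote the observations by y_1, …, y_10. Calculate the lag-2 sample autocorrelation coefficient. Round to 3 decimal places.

Mean ȳ = (-5 − 3 + 5 + 0 + 1 − 3 + 7 + 3 − 3 + 12)/10 = 1.4000
Numerator Σ_{t=1}^{8}(y_t−ȳ)(y_{t+2}−ȳ) = -29.1200
Denominator Σ(y_t−ȳ)² = 260.4000
r_2 = -29.1200 / 260.4000 = -0.112

-0.112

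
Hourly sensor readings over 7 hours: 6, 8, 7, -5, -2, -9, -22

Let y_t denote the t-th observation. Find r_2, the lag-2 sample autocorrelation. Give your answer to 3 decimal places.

Mean ȳ = (6 + 8 + 7 − 5 − 2 − 9 − 22)/7 = -2.4286
Σ(y_t−ȳ)(y_{t+2}−ȳ) = (79.4694) + (-26.8163) + (4.0408) + (16.8980) + (-8.3878) = 65.2041
Denominator Σ(y_t−ȳ)² = 701.7143
r_2 = 65.2041 / 701.7143 = 0.093

0.093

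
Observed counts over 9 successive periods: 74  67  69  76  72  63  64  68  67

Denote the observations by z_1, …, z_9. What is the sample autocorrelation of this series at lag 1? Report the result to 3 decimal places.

0.193

Mean z̄ = (74 + 67 + 69 + 76 + 72 + 63 + 64 + 68 + 67)/9 = 68.8889
Numerator Σ_{t=1}^{8}(z_t−z̄)(z_{t+1}−z̄) = 29.5432
Denominator Σ(z_t−z̄)² = 152.8889
r_1 = 29.5432 / 152.8889 = 0.193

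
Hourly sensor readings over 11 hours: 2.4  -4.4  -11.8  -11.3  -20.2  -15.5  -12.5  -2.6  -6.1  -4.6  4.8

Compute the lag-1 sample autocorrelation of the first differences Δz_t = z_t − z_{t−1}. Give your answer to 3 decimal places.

First differences Δz: -6.8, -7.4, 0.5, -8.9, 4.7, 3.0, 9.9, -3.5, 1.5, 9.4
Mean of differences = 0.2400
Numerator Σ(Δz_t−Δz̄)(Δz_{t+1}−Δz̄) = 18.3304
Denominator Σ(Δz_t−Δz̄)² = 411.8440
r_1(Δz) = 18.3304 / 411.8440 = 0.045

0.045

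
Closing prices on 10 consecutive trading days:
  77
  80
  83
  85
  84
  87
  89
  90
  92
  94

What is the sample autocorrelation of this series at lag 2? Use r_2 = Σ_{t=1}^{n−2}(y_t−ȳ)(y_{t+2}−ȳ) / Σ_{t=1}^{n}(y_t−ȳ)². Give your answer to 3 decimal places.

Mean ȳ = (77 + 80 + 83 + 85 + 84 + 87 + 89 + 90 + 92 + 94)/10 = 86.1000
Numerator Σ_{t=1}^{8}(y_t−ȳ)(y_{t+2}−ȳ) = 85.7800
Denominator Σ(y_t−ȳ)² = 256.9000
r_2 = 85.7800 / 256.9000 = 0.334

0.334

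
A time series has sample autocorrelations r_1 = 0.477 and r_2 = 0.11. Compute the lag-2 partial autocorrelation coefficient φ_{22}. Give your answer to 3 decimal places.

φ_{22} = (r_2 − r_1²) / (1 − r_1²)
r_1² = (0.477)² = 0.227529
Numerator = 0.11 − 0.2275 = -0.1175; denominator = 1 − 0.2275 = 0.7725
φ_{22} = -0.1175 / 0.7725 = -0.152

-0.152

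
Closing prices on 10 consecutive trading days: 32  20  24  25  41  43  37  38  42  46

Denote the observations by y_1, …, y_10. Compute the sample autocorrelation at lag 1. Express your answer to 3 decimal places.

Mean ȳ = (32 + 20 + 24 + 25 + 41 + 43 + 37 + 38 + 42 + 46)/10 = 34.8000
Numerator Σ_{t=1}^{9}(y_t−ȳ)(y_{t+1}−ȳ) = 425.9600
Denominator Σ(y_t−ȳ)² = 737.6000
r_1 = 425.9600 / 737.6000 = 0.577

0.577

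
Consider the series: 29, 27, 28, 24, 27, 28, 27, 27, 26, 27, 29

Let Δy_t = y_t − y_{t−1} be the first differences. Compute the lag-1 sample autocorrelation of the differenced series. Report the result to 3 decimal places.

First differences Δy: -2, 1, -4, 3, 1, -1, 0, -1, 1, 2
Mean of differences = 0.0000
Numerator Σ(Δy_t−Δȳ)(Δy_{t+1}−Δȳ) = -15.0000
Denominator Σ(Δy_t−Δȳ)² = 38.0000
r_1(Δy) = -15.0000 / 38.0000 = -0.395

-0.395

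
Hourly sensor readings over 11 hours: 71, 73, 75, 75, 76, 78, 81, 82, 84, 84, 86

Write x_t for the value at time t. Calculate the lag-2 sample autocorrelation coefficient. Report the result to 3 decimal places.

0.483

Mean x̄ = (71 + 73 + 75 + 75 + 76 + 78 + 81 + 82 + 84 + 84 + 86)/11 = 78.6364
Numerator Σ_{t=1}^{9}(x_t−x̄)(x_{t+2}−x̄) = 122.0083
Denominator Σ(x_t−x̄)² = 252.5455
r_2 = 122.0083 / 252.5455 = 0.483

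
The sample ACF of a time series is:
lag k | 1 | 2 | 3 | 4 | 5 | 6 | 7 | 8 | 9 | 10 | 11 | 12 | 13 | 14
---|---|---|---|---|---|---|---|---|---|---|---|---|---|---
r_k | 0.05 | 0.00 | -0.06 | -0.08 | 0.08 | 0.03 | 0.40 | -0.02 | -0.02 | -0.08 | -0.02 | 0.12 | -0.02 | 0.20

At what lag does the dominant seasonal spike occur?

7

The largest autocorrelation is r_7 = 0.40, with a weaker echo at lag 14 (0.20); the remaining lags stay at or below 0.12.
The dominant spike at lag 7 indicates a seasonal period of 7.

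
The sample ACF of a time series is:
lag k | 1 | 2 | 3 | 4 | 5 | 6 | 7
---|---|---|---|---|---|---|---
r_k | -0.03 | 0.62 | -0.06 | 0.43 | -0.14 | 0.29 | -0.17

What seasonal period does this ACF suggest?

2

The largest autocorrelation is r_2 = 0.62, with weaker echoes at lags 4 (0.43) and 6 (0.29); the remaining lags stay at or below -0.03.
The dominant spike at lag 2 indicates a seasonal period of 2.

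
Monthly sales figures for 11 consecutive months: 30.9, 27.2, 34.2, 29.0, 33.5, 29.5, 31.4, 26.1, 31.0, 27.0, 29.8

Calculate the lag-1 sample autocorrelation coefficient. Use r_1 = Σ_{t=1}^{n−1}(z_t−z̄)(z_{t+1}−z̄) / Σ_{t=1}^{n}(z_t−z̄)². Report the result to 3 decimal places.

-0.541

Mean z̄ = (30.9 + 27.2 + 34.2 + 29.0 + 33.5 + 29.5 + 31.4 + 26.1 + 31.0 + 27.0 + 29.8)/11 = 29.9636
Numerator Σ_{t=1}^{10}(z_t−z̄)(z_{t+1}−z̄) = -36.2313
Denominator Σ(z_t−z̄)² = 66.9855
r_1 = -36.2313 / 66.9855 = -0.541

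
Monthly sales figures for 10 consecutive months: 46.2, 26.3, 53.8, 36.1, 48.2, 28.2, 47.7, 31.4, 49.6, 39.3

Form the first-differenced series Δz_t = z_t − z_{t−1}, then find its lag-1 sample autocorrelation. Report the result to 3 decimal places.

-0.862

First differences Δz: -19.9, 27.5, -17.7, 12.1, -20.0, 19.5, -16.3, 18.2, -10.3
Mean of differences = -0.7667
Numerator Σ(Δz_t−Δz̄)(Δz_{t+1}−Δz̄) = -2664.8644
Denominator Σ(Δz_t−Δz̄)² = 3089.9400
r_1(Δz) = -2664.8644 / 3089.9400 = -0.862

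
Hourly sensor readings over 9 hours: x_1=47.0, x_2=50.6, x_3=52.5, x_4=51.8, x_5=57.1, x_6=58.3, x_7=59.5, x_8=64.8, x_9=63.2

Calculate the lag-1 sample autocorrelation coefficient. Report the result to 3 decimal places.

Mean x̄ = (47.0 + 50.6 + 52.5 + 51.8 + 57.1 + 58.3 + 59.5 + 64.8 + 63.2)/9 = 56.0889
Numerator Σ_{t=1}^{8}(x_t−x̄)(x_{t+1}−x̄) = 182.0810
Denominator Σ(x_t−x̄)² = 288.0089
r_1 = 182.0810 / 288.0089 = 0.632

0.632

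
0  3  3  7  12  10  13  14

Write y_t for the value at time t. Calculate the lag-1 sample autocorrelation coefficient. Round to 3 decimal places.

0.583

Mean ȳ = (0 + 3 + 3 + 7 + 12 + 10 + 13 + 14)/8 = 7.7500
Σ(y_t−ȳ)(y_{t+1}−ȳ) = (36.8125) + (22.5625) + (3.5625) + (-3.1875) + (9.5625) + (11.8125) + (32.8125) = 113.9375
Denominator Σ(y_t−ȳ)² = 195.5000
r_1 = 113.9375 / 195.5000 = 0.583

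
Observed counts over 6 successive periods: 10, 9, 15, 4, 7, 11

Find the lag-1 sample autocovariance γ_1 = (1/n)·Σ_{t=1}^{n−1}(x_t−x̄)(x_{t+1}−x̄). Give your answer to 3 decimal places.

-3.963

Mean x̄ = (10 + 9 + 15 + 4 + 7 + 11)/6 = 9.3333
Deviations: 0.6667, -0.3333, 5.6667, -5.3333, -2.3333, 1.6667
Σ_{t=1}^{5}(x_t−x̄)(x_{t+1}−x̄) = -23.7778
γ_1 = -23.7778 / 6 = -3.963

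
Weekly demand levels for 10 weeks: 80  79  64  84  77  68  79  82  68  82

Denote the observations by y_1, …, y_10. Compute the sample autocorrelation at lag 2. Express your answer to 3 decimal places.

-0.300

Mean ȳ = (80 + 79 + 64 + 84 + 77 + 68 + 79 + 82 + 68 + 82)/10 = 76.3000
Numerator Σ_{t=1}^{8}(y_t−ȳ)(y_{t+2}−ȳ) = -132.5800
Denominator Σ(y_t−ȳ)² = 442.1000
r_2 = -132.5800 / 442.1000 = -0.300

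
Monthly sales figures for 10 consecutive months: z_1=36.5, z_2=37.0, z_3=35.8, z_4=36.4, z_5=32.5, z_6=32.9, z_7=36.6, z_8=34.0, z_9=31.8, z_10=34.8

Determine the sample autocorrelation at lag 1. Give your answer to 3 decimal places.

0.176

Mean z̄ = (36.5 + 37.0 + 35.8 + 36.4 + 32.5 + 32.9 + 36.6 + 34.0 + 31.8 + 34.8)/10 = 34.8300
Numerator Σ_{t=1}^{9}(z_t−z̄)(z_{t+1}−z̄) = 5.8111
Denominator Σ(z_t−z̄)² = 33.0610
r_1 = 5.8111 / 33.0610 = 0.176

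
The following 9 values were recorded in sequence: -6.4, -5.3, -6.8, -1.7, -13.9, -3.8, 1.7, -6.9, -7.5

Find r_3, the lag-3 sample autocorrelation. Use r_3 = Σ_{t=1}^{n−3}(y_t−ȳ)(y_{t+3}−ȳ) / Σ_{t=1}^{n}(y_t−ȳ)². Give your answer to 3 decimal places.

Mean ȳ = (-6.4 − 5.3 − 6.8 − 1.7 − 13.9 − 3.8 + 1.7 − 6.9 − 7.5)/9 = -5.6222
Numerator Σ_{t=1}^{6}(y_t−ȳ)(y_{t+3}−ȳ) = 28.0107
Denominator Σ(y_t−ȳ)² = 148.0956
r_3 = 28.0107 / 148.0956 = 0.189

0.189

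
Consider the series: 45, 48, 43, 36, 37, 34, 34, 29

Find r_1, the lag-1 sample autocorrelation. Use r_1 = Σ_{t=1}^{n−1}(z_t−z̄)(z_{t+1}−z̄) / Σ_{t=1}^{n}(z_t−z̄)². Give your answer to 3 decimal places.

Mean z̄ = (45 + 48 + 43 + 36 + 37 + 34 + 34 + 29)/8 = 38.2500
Deviations from mean: 6.7500, 9.7500, 4.7500, -2.2500, -1.2500, -4.2500, -4.2500, -9.2500
Σ(z_t−z̄)(z_{t+1}−z̄) = (65.8125) + (46.3125) + (-10.6875) + (2.8125) + (5.3125) + (18.0625) + (39.3125) = 166.9375
Denominator Σ(z_t−z̄)² = 291.5000
r_1 = 166.9375 / 291.5000 = 0.573

0.573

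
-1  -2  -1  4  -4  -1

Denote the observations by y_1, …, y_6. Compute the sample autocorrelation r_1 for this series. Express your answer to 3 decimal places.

Mean ȳ = (-1 − 2 − 1 + 4 − 4 − 1)/6 = -0.8333
Σ(y_t−ȳ)(y_{t+1}−ȳ) = (0.1944) + (0.1944) + (-0.8056) + (-15.3056) + (0.5278) = -15.1944
Denominator Σ(y_t−ȳ)² = 34.8333
r_1 = -15.1944 / 34.8333 = -0.436

-0.436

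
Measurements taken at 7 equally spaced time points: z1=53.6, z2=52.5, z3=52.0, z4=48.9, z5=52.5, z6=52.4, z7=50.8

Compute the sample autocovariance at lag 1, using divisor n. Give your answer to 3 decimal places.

Mean z̄ = (53.6 + 52.5 + 52.0 + 48.9 + 52.5 + 52.4 + 50.8)/7 = 51.8143
Σ_{t=1}^{6}(z_t−z̄)(z_{t+1}−z̄) = -1.3802
γ_1 = -1.3802 / 7 = -0.197

-0.197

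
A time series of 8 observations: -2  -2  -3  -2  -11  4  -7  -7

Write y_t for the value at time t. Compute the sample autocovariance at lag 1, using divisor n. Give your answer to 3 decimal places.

Mean ȳ = (-2 − 2 − 3 − 2 − 11 + 4 − 7 − 7)/8 = -3.7500
Σ_{t=1}^{7}(y_t−ȳ)(y_{t+1}−ȳ) = -77.8125
γ_1 = -77.8125 / 8 = -9.727

-9.727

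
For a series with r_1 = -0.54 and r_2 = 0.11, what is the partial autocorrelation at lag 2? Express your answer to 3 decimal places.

-0.256

φ_{22} = (r_2 − r_1²) / (1 − r_1²)
r_1² = (-0.54)² = 0.2916
Numerator = 0.11 − 0.2916 = -0.1816; denominator = 1 − 0.2916 = 0.7084
φ_{22} = -0.1816 / 0.7084 = -0.256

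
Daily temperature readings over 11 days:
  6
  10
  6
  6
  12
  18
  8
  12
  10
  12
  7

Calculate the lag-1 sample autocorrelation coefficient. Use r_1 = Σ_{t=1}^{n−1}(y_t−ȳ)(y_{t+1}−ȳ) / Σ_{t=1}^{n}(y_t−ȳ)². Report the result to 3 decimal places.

Mean ȳ = (6 + 10 + 6 + 6 + 12 + 18 + 8 + 12 + 10 + 12 + 7)/11 = 9.7273
Numerator Σ_{t=1}^{10}(y_t−ȳ)(y_{t+1}−ȳ) = -0.9835
Denominator Σ(y_t−ȳ)² = 136.1818
r_1 = -0.9835 / 136.1818 = -0.007

-0.007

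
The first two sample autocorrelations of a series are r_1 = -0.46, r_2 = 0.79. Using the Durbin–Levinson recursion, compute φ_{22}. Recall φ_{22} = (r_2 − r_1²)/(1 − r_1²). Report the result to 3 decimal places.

φ_{22} = (r_2 − r_1²) / (1 − r_1²)
r_1² = (-0.46)² = 0.2116
Numerator = 0.79 − 0.2116 = 0.5784; denominator = 1 − 0.2116 = 0.7884
φ_{22} = 0.5784 / 0.7884 = 0.734

0.734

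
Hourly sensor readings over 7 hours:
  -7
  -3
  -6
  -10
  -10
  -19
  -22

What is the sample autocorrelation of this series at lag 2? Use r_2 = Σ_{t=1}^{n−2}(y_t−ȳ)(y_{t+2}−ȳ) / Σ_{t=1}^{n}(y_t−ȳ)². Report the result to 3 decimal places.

0.048

Mean ȳ = (-7 − 3 − 6 − 10 − 10 − 19 − 22)/7 = -11.0000
Deviations from mean: 4.0000, 8.0000, 5.0000, 1.0000, 1.0000, -8.0000, -11.0000
Σ(y_t−ȳ)(y_{t+2}−ȳ) = (20.0000) + (8.0000) + (5.0000) + (-8.0000) + (-11.0000) = 14.0000
Denominator Σ(y_t−ȳ)² = 292.0000
r_2 = 14.0000 / 292.0000 = 0.048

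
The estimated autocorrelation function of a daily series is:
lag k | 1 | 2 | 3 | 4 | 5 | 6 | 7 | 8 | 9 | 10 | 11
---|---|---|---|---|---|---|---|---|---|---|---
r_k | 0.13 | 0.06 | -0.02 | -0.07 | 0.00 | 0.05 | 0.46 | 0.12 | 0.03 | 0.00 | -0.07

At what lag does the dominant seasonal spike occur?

7

The largest autocorrelation is r_7 = 0.46; the remaining lags stay at or below 0.13.
The dominant spike at lag 7 indicates a seasonal period of 7.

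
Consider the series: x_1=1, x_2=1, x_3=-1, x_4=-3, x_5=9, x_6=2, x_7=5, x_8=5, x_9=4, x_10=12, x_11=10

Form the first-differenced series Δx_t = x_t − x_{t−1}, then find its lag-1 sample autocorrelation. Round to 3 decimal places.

-0.590

First differences Δx: 0, -2, -2, 12, -7, 3, 0, -1, 8, -2
Mean of differences = 0.9000
Numerator Σ(Δx_t−Δx̄)(Δx_{t+1}−Δx̄) = -159.7100
Denominator Σ(Δx_t−Δx̄)² = 270.9000
r_1(Δx) = -159.7100 / 270.9000 = -0.590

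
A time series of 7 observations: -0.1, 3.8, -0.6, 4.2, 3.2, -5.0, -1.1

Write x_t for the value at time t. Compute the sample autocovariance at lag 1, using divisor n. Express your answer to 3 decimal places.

Mean x̄ = (-0.1 + 3.8 − 0.6 + 4.2 + 3.2 − 5.0 − 1.1)/7 = 0.6286
Deviations: -0.7286, 3.1714, -1.2286, 3.5714, 2.5714, -5.6286, -1.7286
Σ_{t=1}^{6}(x_t−x̄)(x_{t+1}−x̄) = -6.1551
γ_1 = -6.1551 / 7 = -0.879

-0.879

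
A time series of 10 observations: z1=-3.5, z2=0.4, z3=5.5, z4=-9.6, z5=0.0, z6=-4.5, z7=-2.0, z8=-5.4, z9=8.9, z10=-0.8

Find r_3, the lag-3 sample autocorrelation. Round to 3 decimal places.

-0.124

Mean z̄ = (-3.5 + 0.4 + 5.5 − 9.6 + 0.0 − 4.5 − 2.0 − 5.4 + 8.9 − 0.8)/10 = -1.1000
Numerator Σ_{t=1}^{7}(z_t−z̄)(z_{t+3}−z̄) = -31.7400
Denominator Σ(z_t−z̄)² = 255.9800
r_3 = -31.7400 / 255.9800 = -0.124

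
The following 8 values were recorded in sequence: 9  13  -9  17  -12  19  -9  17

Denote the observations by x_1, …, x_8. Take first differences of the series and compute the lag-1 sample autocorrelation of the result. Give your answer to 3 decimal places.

First differences Δx: 4, -22, 26, -29, 31, -28, 26
Mean of differences = 1.1429
Numerator Σ(Δx_t−Δx̄)(Δx_{t+1}−Δx̄) = -3885.1633
Denominator Σ(Δx_t−Δx̄)² = 4428.8571
r_1(Δx) = -3885.1633 / 4428.8571 = -0.877

-0.877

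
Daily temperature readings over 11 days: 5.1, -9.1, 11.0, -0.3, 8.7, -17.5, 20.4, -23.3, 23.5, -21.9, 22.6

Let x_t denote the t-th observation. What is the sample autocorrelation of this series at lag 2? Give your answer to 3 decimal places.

Mean x̄ = (5.1 − 9.1 + 11.0 − 0.3 + 8.7 − 17.5 + 20.4 − 23.3 + 23.5 − 21.9 + 22.6)/11 = 1.7455
Numerator Σ_{t=1}^{9}(x_t−x̄)(x_{t+2}−x̄) = 2220.4140
Denominator Σ(x_t−x̄)² = 3080.0073
r_2 = 2220.4140 / 3080.0073 = 0.721

0.721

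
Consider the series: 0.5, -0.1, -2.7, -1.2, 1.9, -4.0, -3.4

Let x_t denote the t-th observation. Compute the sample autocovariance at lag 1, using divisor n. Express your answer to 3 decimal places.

Mean x̄ = (0.5 − 0.1 − 2.7 − 1.2 + 1.9 − 4.0 − 3.4)/7 = -1.2857
Σ_{t=1}^{6}(x_t−x̄)(x_{t+1}−x̄) = -2.3159
γ_1 = -2.3159 / 7 = -0.331

-0.331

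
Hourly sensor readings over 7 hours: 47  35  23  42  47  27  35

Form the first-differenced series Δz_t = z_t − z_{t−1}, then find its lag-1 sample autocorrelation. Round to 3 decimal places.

-0.241

First differences Δz: -12, -12, 19, 5, -20, 8
Mean of differences = -2.0000
Numerator Σ(Δz_t−Δz̄)(Δz_{t+1}−Δz̄) = -269.0000
Denominator Σ(Δz_t−Δz̄)² = 1114.0000
r_1(Δz) = -269.0000 / 1114.0000 = -0.241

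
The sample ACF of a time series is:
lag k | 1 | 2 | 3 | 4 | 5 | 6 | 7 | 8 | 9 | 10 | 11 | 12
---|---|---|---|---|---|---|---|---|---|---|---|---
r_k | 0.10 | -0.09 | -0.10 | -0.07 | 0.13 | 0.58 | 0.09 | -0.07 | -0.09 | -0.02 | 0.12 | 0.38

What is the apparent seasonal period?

The largest autocorrelation is r_6 = 0.58, with a weaker echo at lag 12 (0.38); the remaining lags stay at or below 0.13.
The dominant spike at lag 6 indicates a seasonal period of 6.

6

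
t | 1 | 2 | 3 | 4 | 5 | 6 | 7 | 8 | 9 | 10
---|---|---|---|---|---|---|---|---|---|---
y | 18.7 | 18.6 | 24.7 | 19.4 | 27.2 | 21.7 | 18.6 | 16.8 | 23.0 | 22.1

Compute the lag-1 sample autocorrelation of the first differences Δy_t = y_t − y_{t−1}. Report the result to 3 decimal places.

-0.546

First differences Δy: -0.1, 6.1, -5.3, 7.8, -5.5, -3.1, -1.8, 6.2, -0.9
Mean of differences = 0.3778
Numerator Σ(Δy_t−Δȳ)(Δy_{t+1}−Δȳ) = -113.0949
Denominator Σ(Δy_t−Δȳ)² = 207.2156
r_1(Δy) = -113.0949 / 207.2156 = -0.546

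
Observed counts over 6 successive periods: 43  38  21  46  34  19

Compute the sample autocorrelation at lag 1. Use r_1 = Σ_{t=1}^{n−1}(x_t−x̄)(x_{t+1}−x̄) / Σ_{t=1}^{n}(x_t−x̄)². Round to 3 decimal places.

-0.270

Mean x̄ = (43 + 38 + 21 + 46 + 34 + 19)/6 = 33.5000
Σ(x_t−x̄)(x_{t+1}−x̄) = (42.7500) + (-56.2500) + (-156.2500) + (6.2500) + (-7.2500) = -170.7500
Denominator Σ(x_t−x̄)² = 633.5000
r_1 = -170.7500 / 633.5000 = -0.270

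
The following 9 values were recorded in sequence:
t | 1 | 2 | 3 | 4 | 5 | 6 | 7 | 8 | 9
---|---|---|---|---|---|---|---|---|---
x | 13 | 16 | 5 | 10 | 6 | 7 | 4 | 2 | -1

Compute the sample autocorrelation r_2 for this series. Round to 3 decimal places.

0.191

Mean x̄ = (13 + 16 + 5 + 10 + 6 + 7 + 4 + 2 − 1)/9 = 6.8889
Σ(x_t−x̄)(x_{t+2}−x̄) = (-11.5432) + (28.3457) + (1.6790) + (0.3457) + (2.5679) + (-0.5432) + (22.7901) = 43.6420
Denominator Σ(x_t−x̄)² = 228.8889
r_2 = 43.6420 / 228.8889 = 0.191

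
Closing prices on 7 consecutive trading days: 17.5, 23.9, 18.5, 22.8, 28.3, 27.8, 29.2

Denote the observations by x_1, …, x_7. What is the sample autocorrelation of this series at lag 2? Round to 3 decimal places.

0.224

Mean x̄ = (17.5 + 23.9 + 18.5 + 22.8 + 28.3 + 27.8 + 29.2)/7 = 24.0000
Σ(x_t−x̄)(x_{t+2}−x̄) = (35.7500) + (0.1200) + (-23.6500) + (-4.5600) + (22.3600) = 30.0200
Denominator Σ(x_t−x̄)² = 133.9200
r_2 = 30.0200 / 133.9200 = 0.224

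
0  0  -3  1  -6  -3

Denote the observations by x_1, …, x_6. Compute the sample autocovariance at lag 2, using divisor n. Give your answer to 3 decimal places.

Mean x̄ = (0 + 0 − 3 + 1 − 6 − 3)/6 = -1.8333
Deviations: 1.8333, 1.8333, -1.1667, 2.8333, -4.1667, -1.1667
Σ_{t=1}^{4}(x_t−x̄)(x_{t+2}−x̄) = 4.6111
γ_2 = 4.6111 / 6 = 0.769

0.769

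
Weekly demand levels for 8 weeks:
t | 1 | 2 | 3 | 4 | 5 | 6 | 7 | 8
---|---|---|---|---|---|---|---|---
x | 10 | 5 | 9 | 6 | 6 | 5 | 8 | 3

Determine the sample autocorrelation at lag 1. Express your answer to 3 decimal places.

-0.441

Mean x̄ = (10 + 5 + 9 + 6 + 6 + 5 + 8 + 3)/8 = 6.5000
Σ(x_t−x̄)(x_{t+1}−x̄) = (-5.2500) + (-3.7500) + (-1.2500) + (0.2500) + (0.7500) + (-2.2500) + (-5.2500) = -16.7500
Denominator Σ(x_t−x̄)² = 38.0000
r_1 = -16.7500 / 38.0000 = -0.441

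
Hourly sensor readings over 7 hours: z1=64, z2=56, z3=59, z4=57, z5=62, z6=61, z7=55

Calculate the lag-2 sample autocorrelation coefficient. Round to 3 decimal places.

-0.152

Mean z̄ = (64 + 56 + 59 + 57 + 62 + 61 + 55)/7 = 59.1429
Σ(z_t−z̄)(z_{t+2}−z̄) = (-0.6939) + (6.7347) + (-0.4082) + (-3.9796) + (-11.8367) = -10.1837
Denominator Σ(z_t−z̄)² = 66.8571
r_2 = -10.1837 / 66.8571 = -0.152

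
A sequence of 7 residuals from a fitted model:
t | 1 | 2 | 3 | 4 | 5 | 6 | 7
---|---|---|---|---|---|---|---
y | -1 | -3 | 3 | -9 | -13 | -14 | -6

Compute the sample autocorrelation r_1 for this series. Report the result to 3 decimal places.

0.385

Mean ȳ = (-1 − 3 + 3 − 9 − 13 − 14 − 6)/7 = -6.1429
Σ(y_t−ȳ)(y_{t+1}−ȳ) = (16.1633) + (28.7347) + (-26.1224) + (19.5918) + (53.8776) + (-1.1224) = 91.1224
Denominator Σ(y_t−ȳ)² = 236.8571
r_1 = 91.1224 / 236.8571 = 0.385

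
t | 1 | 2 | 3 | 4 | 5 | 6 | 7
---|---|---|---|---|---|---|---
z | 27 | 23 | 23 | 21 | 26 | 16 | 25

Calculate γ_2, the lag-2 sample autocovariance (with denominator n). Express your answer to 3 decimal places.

2.857

Mean z̄ = (27 + 23 + 23 + 21 + 26 + 16 + 25)/7 = 23.0000
Σ_{t=1}^{5}(z_t−z̄)(z_{t+2}−z̄) = 20.0000
γ_2 = 20.0000 / 7 = 2.857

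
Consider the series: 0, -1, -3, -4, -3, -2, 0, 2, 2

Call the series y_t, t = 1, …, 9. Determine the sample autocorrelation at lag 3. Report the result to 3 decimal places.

-0.342

Mean ȳ = (0 − 1 − 3 − 4 − 3 − 2 + 0 + 2 + 2)/9 = -1.0000
Σ(y_t−ȳ)(y_{t+3}−ȳ) = (-3.0000) + (0.0000) + (2.0000) + (-3.0000) + (-6.0000) + (-3.0000) = -13.0000
Denominator Σ(y_t−ȳ)² = 38.0000
r_3 = -13.0000 / 38.0000 = -0.342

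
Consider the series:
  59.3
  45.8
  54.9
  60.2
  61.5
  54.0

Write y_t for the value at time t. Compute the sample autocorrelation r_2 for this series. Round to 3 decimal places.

-0.362

Mean ȳ = (59.3 + 45.8 + 54.9 + 60.2 + 61.5 + 54.0)/6 = 55.9500
Deviations from mean: 3.3500, -10.1500, -1.0500, 4.2500, 5.5500, -1.9500
Σ(y_t−ȳ)(y_{t+2}−ȳ) = (-3.5175) + (-43.1375) + (-5.8275) + (-8.2875) = -60.7700
Denominator Σ(y_t−ȳ)² = 168.0150
r_2 = -60.7700 / 168.0150 = -0.362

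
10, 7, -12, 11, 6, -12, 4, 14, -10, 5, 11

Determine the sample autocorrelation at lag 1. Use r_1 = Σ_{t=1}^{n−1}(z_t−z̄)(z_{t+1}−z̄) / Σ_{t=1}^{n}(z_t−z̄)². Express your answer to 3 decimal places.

Mean z̄ = (10 + 7 − 12 + 11 + 6 − 12 + 4 + 14 − 10 + 5 + 11)/11 = 3.0909
Numerator Σ_{t=1}^{10}(z_t−z̄)(z_{t+1}−z̄) = -328.7355
Denominator Σ(z_t−z̄)² = 946.9091
r_1 = -328.7355 / 946.9091 = -0.347

-0.347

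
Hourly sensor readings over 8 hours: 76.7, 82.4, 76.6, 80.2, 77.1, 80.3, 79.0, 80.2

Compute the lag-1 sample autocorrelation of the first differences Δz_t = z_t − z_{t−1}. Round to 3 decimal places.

First differences Δz: 5.7, -5.8, 3.6, -3.1, 3.2, -1.3, 1.2
Mean of differences = 0.5000
Numerator Σ(Δz_t−Δz̄)(Δz_{t+1}−Δz̄) = -79.2900
Denominator Σ(Δz_t−Δz̄)² = 100.3200
r_1(Δz) = -79.2900 / 100.3200 = -0.790

-0.790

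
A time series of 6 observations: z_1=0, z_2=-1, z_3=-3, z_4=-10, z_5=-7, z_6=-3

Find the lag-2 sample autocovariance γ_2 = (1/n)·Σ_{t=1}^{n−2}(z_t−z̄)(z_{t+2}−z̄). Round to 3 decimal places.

-3.833

Mean z̄ = (0 − 1 − 3 − 10 − 7 − 3)/6 = -4.0000
Σ_{t=1}^{4}(z_t−z̄)(z_{t+2}−z̄) = -23.0000
γ_2 = -23.0000 / 6 = -3.833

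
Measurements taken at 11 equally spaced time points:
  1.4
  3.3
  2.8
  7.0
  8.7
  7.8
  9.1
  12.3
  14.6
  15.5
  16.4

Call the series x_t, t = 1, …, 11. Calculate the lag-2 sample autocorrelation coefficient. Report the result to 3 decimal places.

0.447

Mean x̄ = (1.4 + 3.3 + 2.8 + 7.0 + 8.7 + 7.8 + 9.1 + 12.3 + 14.6 + 15.5 + 16.4)/11 = 8.9909
Numerator Σ_{t=1}^{9}(x_t−x̄)(x_{t+2}−x̄) = 122.2335
Denominator Σ(x_t−x̄)² = 273.4891
r_2 = 122.2335 / 273.4891 = 0.447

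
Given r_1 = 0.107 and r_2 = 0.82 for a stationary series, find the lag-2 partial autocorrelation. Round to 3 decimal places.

φ_{22} = (r_2 − r_1²) / (1 − r_1²)
r_1² = (0.107)² = 0.011449
Numerator = 0.82 − 0.0114 = 0.8086; denominator = 1 − 0.0114 = 0.9886
φ_{22} = 0.8086 / 0.9886 = 0.818

0.818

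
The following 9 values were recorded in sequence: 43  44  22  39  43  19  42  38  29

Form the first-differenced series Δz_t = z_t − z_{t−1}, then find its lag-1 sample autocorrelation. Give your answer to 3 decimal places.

First differences Δz: 1, -22, 17, 4, -24, 23, -4, -9
Mean of differences = -1.7500
Numerator Σ(Δz_t−Δz̄)(Δz_{t+1}−Δz̄) = -1045.5625
Denominator Σ(Δz_t−Δz̄)² = 1967.5000
r_1(Δz) = -1045.5625 / 1967.5000 = -0.531

-0.531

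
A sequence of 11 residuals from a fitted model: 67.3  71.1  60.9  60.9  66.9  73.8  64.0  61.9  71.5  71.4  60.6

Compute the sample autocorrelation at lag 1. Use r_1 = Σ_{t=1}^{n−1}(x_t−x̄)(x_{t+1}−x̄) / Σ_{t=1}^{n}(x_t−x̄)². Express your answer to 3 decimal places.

-0.096

Mean x̄ = (67.3 + 71.1 + 60.9 + 60.9 + 66.9 + 73.8 + 64.0 + 61.9 + 71.5 + 71.4 + 60.6)/11 = 66.3909
Numerator Σ_{t=1}^{10}(x_t−x̄)(x_{t+1}−x̄) = -23.7864
Denominator Σ(x_t−x̄)² = 249.0691
r_1 = -23.7864 / 249.0691 = -0.096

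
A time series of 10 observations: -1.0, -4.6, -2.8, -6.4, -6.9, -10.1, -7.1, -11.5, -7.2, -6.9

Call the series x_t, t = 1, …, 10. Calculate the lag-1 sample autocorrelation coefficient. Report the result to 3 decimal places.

0.328

Mean x̄ = (-1.0 − 4.6 − 2.8 − 6.4 − 6.9 − 10.1 − 7.1 − 11.5 − 7.2 − 6.9)/10 = -6.4500
Numerator Σ_{t=1}^{9}(x_t−x̄)(x_{t+1}−x̄) = 28.4175
Denominator Σ(x_t−x̄)² = 86.6650
r_1 = 28.4175 / 86.6650 = 0.328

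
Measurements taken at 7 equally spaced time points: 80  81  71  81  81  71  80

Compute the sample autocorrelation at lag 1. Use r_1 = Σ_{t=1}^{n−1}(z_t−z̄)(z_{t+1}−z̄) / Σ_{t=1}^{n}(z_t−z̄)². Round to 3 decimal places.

-0.472

Mean z̄ = (80 + 81 + 71 + 81 + 81 + 71 + 80)/7 = 77.8571
Deviations from mean: 2.1429, 3.1429, -6.8571, 3.1429, 3.1429, -6.8571, 2.1429
Numerator Σ_{t=1}^{6}(z_t−z̄)(z_{t+1}−z̄) = -62.7347
Denominator Σ(z_t−z̄)² = 132.8571
r_1 = -62.7347 / 132.8571 = -0.472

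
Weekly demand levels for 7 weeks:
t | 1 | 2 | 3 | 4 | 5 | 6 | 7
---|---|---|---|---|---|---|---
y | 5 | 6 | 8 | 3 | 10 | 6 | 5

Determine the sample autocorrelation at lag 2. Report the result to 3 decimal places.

0.050

Mean ȳ = (5 + 6 + 8 + 3 + 10 + 6 + 5)/7 = 6.1429
Deviations from mean: -1.1429, -0.1429, 1.8571, -3.1429, 3.8571, -0.1429, -1.1429
Numerator Σ_{t=1}^{5}(y_t−ȳ)(y_{t+2}−ȳ) = 1.5306
Denominator Σ(y_t−ȳ)² = 30.8571
r_2 = 1.5306 / 30.8571 = 0.050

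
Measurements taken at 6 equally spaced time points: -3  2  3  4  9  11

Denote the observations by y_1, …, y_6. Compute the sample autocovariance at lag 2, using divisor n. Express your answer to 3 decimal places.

0.352

Mean ȳ = (-3 + 2 + 3 + 4 + 9 + 11)/6 = 4.3333
Deviations: -7.3333, -2.3333, -1.3333, -0.3333, 4.6667, 6.6667
Σ_{t=1}^{4}(y_t−ȳ)(y_{t+2}−ȳ) = 2.1111
γ_2 = 2.1111 / 6 = 0.352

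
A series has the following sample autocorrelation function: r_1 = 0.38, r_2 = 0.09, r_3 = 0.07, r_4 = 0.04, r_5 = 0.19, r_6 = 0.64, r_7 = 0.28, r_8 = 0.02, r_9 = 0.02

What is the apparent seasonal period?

6

The largest autocorrelation is r_6 = 0.64; the remaining lags stay at or below 0.38. The elevated value at lag 1 (0.38), dropping to 0.09 at lag 2, reflects decaying short-term dependence rather than seasonality.
The dominant spike at lag 6 indicates a seasonal period of 6.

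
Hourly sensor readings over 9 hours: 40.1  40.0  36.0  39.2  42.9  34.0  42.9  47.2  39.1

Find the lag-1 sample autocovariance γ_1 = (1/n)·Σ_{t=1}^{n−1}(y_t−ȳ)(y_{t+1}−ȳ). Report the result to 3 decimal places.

Mean ȳ = (40.1 + 40.0 + 36.0 + 39.2 + 42.9 + 34.0 + 42.9 + 47.2 + 39.1)/9 = 40.1556
Σ_{t=1}^{8}(y_t−ȳ)(y_{t+1}−ȳ) = -19.8864
γ_1 = -19.8864 / 9 = -2.210

-2.210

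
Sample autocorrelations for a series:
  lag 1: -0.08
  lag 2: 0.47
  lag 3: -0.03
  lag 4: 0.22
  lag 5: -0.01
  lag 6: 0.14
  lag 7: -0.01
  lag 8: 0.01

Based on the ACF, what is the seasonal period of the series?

The largest autocorrelation is r_2 = 0.47, with a weaker echo at lag 4 (0.22); the remaining lags stay at or below 0.14.
The dominant spike at lag 2 indicates a seasonal period of 2.

2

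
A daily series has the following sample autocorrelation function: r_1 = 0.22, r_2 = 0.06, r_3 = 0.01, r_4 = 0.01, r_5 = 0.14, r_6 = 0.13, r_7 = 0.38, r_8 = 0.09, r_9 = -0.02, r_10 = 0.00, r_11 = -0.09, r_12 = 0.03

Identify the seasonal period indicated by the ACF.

The largest autocorrelation is r_7 = 0.38; the remaining lags stay at or below 0.22. The elevated value at lag 1 (0.22), dropping to 0.06 at lag 2, reflects decaying short-term dependence rather than seasonality.
The dominant spike at lag 7 indicates a seasonal period of 7.

7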